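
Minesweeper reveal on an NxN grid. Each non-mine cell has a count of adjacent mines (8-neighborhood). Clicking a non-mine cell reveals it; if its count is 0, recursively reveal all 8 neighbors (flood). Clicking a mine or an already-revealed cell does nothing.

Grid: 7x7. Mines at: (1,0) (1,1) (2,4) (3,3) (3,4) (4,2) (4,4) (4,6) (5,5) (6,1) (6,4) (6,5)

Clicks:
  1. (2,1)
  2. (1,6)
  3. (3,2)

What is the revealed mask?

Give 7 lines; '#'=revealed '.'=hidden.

Click 1 (2,1) count=2: revealed 1 new [(2,1)] -> total=1
Click 2 (1,6) count=0: revealed 14 new [(0,2) (0,3) (0,4) (0,5) (0,6) (1,2) (1,3) (1,4) (1,5) (1,6) (2,5) (2,6) (3,5) (3,6)] -> total=15
Click 3 (3,2) count=2: revealed 1 new [(3,2)] -> total=16

Answer: ..#####
..#####
.#...##
..#..##
.......
.......
.......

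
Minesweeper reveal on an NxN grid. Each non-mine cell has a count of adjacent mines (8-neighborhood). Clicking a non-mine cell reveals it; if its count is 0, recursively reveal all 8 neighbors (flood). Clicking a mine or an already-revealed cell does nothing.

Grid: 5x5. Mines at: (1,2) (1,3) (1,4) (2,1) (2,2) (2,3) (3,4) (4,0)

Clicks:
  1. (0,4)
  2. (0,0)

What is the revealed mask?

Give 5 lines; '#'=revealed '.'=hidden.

Click 1 (0,4) count=2: revealed 1 new [(0,4)] -> total=1
Click 2 (0,0) count=0: revealed 4 new [(0,0) (0,1) (1,0) (1,1)] -> total=5

Answer: ##..#
##...
.....
.....
.....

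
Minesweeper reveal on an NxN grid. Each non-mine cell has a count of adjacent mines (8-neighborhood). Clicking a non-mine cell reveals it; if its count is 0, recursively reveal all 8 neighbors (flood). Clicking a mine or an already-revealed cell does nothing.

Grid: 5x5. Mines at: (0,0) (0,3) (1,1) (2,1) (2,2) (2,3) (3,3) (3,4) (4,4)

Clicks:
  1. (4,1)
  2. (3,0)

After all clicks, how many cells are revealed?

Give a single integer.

Click 1 (4,1) count=0: revealed 6 new [(3,0) (3,1) (3,2) (4,0) (4,1) (4,2)] -> total=6
Click 2 (3,0) count=1: revealed 0 new [(none)] -> total=6

Answer: 6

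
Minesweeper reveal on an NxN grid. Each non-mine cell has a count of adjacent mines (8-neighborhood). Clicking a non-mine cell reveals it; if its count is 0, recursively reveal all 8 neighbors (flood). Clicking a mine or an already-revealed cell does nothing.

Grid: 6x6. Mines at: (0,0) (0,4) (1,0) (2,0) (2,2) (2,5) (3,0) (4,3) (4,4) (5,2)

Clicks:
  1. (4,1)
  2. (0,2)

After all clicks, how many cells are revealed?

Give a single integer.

Click 1 (4,1) count=2: revealed 1 new [(4,1)] -> total=1
Click 2 (0,2) count=0: revealed 6 new [(0,1) (0,2) (0,3) (1,1) (1,2) (1,3)] -> total=7

Answer: 7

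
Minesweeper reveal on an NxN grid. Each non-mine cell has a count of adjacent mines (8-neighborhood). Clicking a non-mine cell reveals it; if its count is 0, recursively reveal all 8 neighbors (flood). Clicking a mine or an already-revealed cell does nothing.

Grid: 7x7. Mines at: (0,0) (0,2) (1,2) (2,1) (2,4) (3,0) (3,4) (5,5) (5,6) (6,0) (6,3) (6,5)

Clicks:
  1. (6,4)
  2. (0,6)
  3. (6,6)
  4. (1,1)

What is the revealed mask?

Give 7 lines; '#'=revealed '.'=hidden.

Answer: ...####
.#.####
.....##
.....##
.....##
.......
....#.#

Derivation:
Click 1 (6,4) count=3: revealed 1 new [(6,4)] -> total=1
Click 2 (0,6) count=0: revealed 14 new [(0,3) (0,4) (0,5) (0,6) (1,3) (1,4) (1,5) (1,6) (2,5) (2,6) (3,5) (3,6) (4,5) (4,6)] -> total=15
Click 3 (6,6) count=3: revealed 1 new [(6,6)] -> total=16
Click 4 (1,1) count=4: revealed 1 new [(1,1)] -> total=17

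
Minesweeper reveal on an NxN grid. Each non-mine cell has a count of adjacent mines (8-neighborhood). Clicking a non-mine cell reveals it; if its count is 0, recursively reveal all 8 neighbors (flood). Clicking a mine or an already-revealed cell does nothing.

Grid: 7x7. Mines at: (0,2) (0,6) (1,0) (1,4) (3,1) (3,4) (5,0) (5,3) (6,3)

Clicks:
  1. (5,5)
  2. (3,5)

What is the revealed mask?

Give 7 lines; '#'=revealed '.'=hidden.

Click 1 (5,5) count=0: revealed 15 new [(1,5) (1,6) (2,5) (2,6) (3,5) (3,6) (4,4) (4,5) (4,6) (5,4) (5,5) (5,6) (6,4) (6,5) (6,6)] -> total=15
Click 2 (3,5) count=1: revealed 0 new [(none)] -> total=15

Answer: .......
.....##
.....##
.....##
....###
....###
....###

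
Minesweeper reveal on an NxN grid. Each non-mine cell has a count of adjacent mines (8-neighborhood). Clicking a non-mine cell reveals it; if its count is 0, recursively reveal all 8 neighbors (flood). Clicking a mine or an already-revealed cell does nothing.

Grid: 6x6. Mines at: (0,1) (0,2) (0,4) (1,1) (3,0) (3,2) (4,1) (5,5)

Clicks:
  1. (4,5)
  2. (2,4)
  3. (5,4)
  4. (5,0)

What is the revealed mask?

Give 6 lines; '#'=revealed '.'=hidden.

Answer: ......
...###
...###
...###
...###
#...#.

Derivation:
Click 1 (4,5) count=1: revealed 1 new [(4,5)] -> total=1
Click 2 (2,4) count=0: revealed 11 new [(1,3) (1,4) (1,5) (2,3) (2,4) (2,5) (3,3) (3,4) (3,5) (4,3) (4,4)] -> total=12
Click 3 (5,4) count=1: revealed 1 new [(5,4)] -> total=13
Click 4 (5,0) count=1: revealed 1 new [(5,0)] -> total=14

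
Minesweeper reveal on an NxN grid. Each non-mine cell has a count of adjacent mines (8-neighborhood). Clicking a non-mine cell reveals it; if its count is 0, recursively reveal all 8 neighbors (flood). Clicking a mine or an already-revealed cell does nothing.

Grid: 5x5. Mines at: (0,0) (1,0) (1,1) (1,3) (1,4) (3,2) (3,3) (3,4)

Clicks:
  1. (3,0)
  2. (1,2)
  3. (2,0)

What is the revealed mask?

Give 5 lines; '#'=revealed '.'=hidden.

Click 1 (3,0) count=0: revealed 6 new [(2,0) (2,1) (3,0) (3,1) (4,0) (4,1)] -> total=6
Click 2 (1,2) count=2: revealed 1 new [(1,2)] -> total=7
Click 3 (2,0) count=2: revealed 0 new [(none)] -> total=7

Answer: .....
..#..
##...
##...
##...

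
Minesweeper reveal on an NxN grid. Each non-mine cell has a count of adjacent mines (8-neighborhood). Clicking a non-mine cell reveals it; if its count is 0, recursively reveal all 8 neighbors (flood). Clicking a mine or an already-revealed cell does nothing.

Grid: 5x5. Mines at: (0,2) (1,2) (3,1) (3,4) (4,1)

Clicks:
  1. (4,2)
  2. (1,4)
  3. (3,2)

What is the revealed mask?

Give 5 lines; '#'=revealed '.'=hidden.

Answer: ...##
...##
...##
..#..
..#..

Derivation:
Click 1 (4,2) count=2: revealed 1 new [(4,2)] -> total=1
Click 2 (1,4) count=0: revealed 6 new [(0,3) (0,4) (1,3) (1,4) (2,3) (2,4)] -> total=7
Click 3 (3,2) count=2: revealed 1 new [(3,2)] -> total=8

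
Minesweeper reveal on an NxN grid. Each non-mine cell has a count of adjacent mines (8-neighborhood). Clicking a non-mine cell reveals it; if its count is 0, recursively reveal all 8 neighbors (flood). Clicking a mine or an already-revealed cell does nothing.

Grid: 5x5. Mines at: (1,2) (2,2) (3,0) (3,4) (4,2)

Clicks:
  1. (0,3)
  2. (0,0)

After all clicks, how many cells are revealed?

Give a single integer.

Click 1 (0,3) count=1: revealed 1 new [(0,3)] -> total=1
Click 2 (0,0) count=0: revealed 6 new [(0,0) (0,1) (1,0) (1,1) (2,0) (2,1)] -> total=7

Answer: 7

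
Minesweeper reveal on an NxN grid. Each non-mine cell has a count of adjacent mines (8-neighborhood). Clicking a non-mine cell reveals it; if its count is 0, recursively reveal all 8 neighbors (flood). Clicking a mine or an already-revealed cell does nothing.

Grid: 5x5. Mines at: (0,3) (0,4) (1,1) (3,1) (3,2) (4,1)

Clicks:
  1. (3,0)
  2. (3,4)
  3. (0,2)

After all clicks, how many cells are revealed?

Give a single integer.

Click 1 (3,0) count=2: revealed 1 new [(3,0)] -> total=1
Click 2 (3,4) count=0: revealed 8 new [(1,3) (1,4) (2,3) (2,4) (3,3) (3,4) (4,3) (4,4)] -> total=9
Click 3 (0,2) count=2: revealed 1 new [(0,2)] -> total=10

Answer: 10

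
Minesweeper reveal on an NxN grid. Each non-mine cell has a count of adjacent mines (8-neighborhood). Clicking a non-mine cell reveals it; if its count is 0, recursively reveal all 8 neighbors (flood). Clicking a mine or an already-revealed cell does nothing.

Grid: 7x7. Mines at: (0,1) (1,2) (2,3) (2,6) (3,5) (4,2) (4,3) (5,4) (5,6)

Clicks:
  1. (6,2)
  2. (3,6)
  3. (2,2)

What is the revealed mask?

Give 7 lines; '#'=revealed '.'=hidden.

Click 1 (6,2) count=0: revealed 16 new [(1,0) (1,1) (2,0) (2,1) (3,0) (3,1) (4,0) (4,1) (5,0) (5,1) (5,2) (5,3) (6,0) (6,1) (6,2) (6,3)] -> total=16
Click 2 (3,6) count=2: revealed 1 new [(3,6)] -> total=17
Click 3 (2,2) count=2: revealed 1 new [(2,2)] -> total=18

Answer: .......
##.....
###....
##....#
##.....
####...
####...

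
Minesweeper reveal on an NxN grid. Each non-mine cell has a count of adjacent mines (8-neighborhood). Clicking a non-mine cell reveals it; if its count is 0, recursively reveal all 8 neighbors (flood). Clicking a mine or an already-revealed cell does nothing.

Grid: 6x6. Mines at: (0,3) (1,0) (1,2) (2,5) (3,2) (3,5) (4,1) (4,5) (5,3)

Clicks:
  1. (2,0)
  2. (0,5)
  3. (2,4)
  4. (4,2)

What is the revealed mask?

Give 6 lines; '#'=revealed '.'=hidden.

Answer: ....##
....##
#...#.
......
..#...
......

Derivation:
Click 1 (2,0) count=1: revealed 1 new [(2,0)] -> total=1
Click 2 (0,5) count=0: revealed 4 new [(0,4) (0,5) (1,4) (1,5)] -> total=5
Click 3 (2,4) count=2: revealed 1 new [(2,4)] -> total=6
Click 4 (4,2) count=3: revealed 1 new [(4,2)] -> total=7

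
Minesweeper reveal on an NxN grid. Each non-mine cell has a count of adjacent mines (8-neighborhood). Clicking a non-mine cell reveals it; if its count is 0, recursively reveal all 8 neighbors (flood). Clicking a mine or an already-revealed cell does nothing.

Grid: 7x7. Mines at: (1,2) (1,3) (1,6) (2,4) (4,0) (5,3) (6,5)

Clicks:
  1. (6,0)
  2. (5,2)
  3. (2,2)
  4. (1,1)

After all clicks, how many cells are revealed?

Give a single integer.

Click 1 (6,0) count=0: revealed 6 new [(5,0) (5,1) (5,2) (6,0) (6,1) (6,2)] -> total=6
Click 2 (5,2) count=1: revealed 0 new [(none)] -> total=6
Click 3 (2,2) count=2: revealed 1 new [(2,2)] -> total=7
Click 4 (1,1) count=1: revealed 1 new [(1,1)] -> total=8

Answer: 8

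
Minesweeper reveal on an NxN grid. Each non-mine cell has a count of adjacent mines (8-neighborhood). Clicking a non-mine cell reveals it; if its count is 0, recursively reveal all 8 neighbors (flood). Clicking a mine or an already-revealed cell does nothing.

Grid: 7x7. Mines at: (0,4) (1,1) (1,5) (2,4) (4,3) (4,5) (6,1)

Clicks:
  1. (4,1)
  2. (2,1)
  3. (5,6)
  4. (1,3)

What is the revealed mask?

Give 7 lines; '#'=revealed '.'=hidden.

Click 1 (4,1) count=0: revealed 12 new [(2,0) (2,1) (2,2) (3,0) (3,1) (3,2) (4,0) (4,1) (4,2) (5,0) (5,1) (5,2)] -> total=12
Click 2 (2,1) count=1: revealed 0 new [(none)] -> total=12
Click 3 (5,6) count=1: revealed 1 new [(5,6)] -> total=13
Click 4 (1,3) count=2: revealed 1 new [(1,3)] -> total=14

Answer: .......
...#...
###....
###....
###....
###...#
.......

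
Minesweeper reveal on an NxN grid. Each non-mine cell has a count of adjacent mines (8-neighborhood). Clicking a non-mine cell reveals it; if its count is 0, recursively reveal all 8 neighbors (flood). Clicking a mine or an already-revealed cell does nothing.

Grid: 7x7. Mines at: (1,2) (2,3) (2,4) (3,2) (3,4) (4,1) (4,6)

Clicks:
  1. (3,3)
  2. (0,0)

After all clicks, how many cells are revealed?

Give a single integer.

Answer: 9

Derivation:
Click 1 (3,3) count=4: revealed 1 new [(3,3)] -> total=1
Click 2 (0,0) count=0: revealed 8 new [(0,0) (0,1) (1,0) (1,1) (2,0) (2,1) (3,0) (3,1)] -> total=9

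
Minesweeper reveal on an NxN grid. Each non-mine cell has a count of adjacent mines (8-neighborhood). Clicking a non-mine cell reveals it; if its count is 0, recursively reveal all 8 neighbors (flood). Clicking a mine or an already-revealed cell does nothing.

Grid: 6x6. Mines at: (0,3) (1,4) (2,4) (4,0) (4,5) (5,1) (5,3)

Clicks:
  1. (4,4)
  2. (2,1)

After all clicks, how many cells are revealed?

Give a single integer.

Click 1 (4,4) count=2: revealed 1 new [(4,4)] -> total=1
Click 2 (2,1) count=0: revealed 18 new [(0,0) (0,1) (0,2) (1,0) (1,1) (1,2) (1,3) (2,0) (2,1) (2,2) (2,3) (3,0) (3,1) (3,2) (3,3) (4,1) (4,2) (4,3)] -> total=19

Answer: 19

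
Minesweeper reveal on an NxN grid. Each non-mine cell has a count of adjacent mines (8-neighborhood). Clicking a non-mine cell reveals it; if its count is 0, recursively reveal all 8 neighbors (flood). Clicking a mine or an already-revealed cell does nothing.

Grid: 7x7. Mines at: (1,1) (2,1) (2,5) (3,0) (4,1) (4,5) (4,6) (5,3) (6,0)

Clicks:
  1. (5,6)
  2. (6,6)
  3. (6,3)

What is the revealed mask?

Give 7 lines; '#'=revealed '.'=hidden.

Click 1 (5,6) count=2: revealed 1 new [(5,6)] -> total=1
Click 2 (6,6) count=0: revealed 5 new [(5,4) (5,5) (6,4) (6,5) (6,6)] -> total=6
Click 3 (6,3) count=1: revealed 1 new [(6,3)] -> total=7

Answer: .......
.......
.......
.......
.......
....###
...####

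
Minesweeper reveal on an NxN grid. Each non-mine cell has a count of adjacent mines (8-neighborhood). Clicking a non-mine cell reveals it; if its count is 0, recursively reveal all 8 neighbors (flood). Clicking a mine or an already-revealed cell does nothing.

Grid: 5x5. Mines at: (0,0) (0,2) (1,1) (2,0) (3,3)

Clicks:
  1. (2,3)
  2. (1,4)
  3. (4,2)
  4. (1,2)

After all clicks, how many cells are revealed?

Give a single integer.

Click 1 (2,3) count=1: revealed 1 new [(2,3)] -> total=1
Click 2 (1,4) count=0: revealed 5 new [(0,3) (0,4) (1,3) (1,4) (2,4)] -> total=6
Click 3 (4,2) count=1: revealed 1 new [(4,2)] -> total=7
Click 4 (1,2) count=2: revealed 1 new [(1,2)] -> total=8

Answer: 8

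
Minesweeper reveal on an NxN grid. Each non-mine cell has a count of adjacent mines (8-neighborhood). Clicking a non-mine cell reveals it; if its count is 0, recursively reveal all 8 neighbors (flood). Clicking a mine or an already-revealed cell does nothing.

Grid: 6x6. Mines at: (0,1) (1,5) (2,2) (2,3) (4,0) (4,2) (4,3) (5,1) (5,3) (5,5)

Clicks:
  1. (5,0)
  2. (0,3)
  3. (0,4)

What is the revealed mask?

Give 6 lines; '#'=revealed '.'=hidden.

Answer: ..###.
..###.
......
......
......
#.....

Derivation:
Click 1 (5,0) count=2: revealed 1 new [(5,0)] -> total=1
Click 2 (0,3) count=0: revealed 6 new [(0,2) (0,3) (0,4) (1,2) (1,3) (1,4)] -> total=7
Click 3 (0,4) count=1: revealed 0 new [(none)] -> total=7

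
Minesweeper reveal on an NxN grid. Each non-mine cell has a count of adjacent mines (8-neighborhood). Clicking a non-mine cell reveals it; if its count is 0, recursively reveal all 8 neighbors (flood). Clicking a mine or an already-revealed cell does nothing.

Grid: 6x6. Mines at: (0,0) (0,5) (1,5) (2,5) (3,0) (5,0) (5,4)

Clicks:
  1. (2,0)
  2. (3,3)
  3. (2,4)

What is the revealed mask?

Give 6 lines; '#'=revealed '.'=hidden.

Answer: .####.
.####.
#####.
.####.
.####.
.###..

Derivation:
Click 1 (2,0) count=1: revealed 1 new [(2,0)] -> total=1
Click 2 (3,3) count=0: revealed 23 new [(0,1) (0,2) (0,3) (0,4) (1,1) (1,2) (1,3) (1,4) (2,1) (2,2) (2,3) (2,4) (3,1) (3,2) (3,3) (3,4) (4,1) (4,2) (4,3) (4,4) (5,1) (5,2) (5,3)] -> total=24
Click 3 (2,4) count=2: revealed 0 new [(none)] -> total=24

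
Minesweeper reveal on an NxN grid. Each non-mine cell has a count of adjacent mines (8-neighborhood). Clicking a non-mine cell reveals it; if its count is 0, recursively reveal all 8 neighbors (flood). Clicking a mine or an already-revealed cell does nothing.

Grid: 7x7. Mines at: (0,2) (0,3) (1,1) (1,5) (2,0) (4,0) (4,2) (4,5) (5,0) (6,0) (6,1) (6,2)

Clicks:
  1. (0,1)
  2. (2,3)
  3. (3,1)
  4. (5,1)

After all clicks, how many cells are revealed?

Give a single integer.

Click 1 (0,1) count=2: revealed 1 new [(0,1)] -> total=1
Click 2 (2,3) count=0: revealed 9 new [(1,2) (1,3) (1,4) (2,2) (2,3) (2,4) (3,2) (3,3) (3,4)] -> total=10
Click 3 (3,1) count=3: revealed 1 new [(3,1)] -> total=11
Click 4 (5,1) count=6: revealed 1 new [(5,1)] -> total=12

Answer: 12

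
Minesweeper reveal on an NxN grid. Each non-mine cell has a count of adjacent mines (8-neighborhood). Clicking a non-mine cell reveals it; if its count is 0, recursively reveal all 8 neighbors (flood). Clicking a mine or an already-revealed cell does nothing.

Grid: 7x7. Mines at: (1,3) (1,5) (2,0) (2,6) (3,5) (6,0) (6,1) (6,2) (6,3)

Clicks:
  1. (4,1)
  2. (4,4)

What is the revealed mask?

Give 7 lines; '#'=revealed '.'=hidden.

Answer: .......
.......
.####..
#####..
#####..
#####..
.......

Derivation:
Click 1 (4,1) count=0: revealed 19 new [(2,1) (2,2) (2,3) (2,4) (3,0) (3,1) (3,2) (3,3) (3,4) (4,0) (4,1) (4,2) (4,3) (4,4) (5,0) (5,1) (5,2) (5,3) (5,4)] -> total=19
Click 2 (4,4) count=1: revealed 0 new [(none)] -> total=19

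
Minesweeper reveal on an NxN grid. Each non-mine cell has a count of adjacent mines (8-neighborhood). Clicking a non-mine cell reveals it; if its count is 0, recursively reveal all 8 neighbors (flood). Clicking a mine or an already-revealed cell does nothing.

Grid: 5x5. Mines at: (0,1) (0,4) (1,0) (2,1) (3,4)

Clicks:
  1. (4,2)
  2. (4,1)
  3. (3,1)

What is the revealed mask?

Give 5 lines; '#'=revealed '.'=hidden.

Answer: .....
.....
.....
####.
####.

Derivation:
Click 1 (4,2) count=0: revealed 8 new [(3,0) (3,1) (3,2) (3,3) (4,0) (4,1) (4,2) (4,3)] -> total=8
Click 2 (4,1) count=0: revealed 0 new [(none)] -> total=8
Click 3 (3,1) count=1: revealed 0 new [(none)] -> total=8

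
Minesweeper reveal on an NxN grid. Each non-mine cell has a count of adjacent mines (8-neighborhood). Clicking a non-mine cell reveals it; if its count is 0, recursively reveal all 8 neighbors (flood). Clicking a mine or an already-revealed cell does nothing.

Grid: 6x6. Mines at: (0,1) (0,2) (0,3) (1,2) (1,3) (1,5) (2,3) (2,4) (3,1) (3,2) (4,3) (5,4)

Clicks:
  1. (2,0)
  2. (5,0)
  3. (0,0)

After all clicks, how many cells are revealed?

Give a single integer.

Click 1 (2,0) count=1: revealed 1 new [(2,0)] -> total=1
Click 2 (5,0) count=0: revealed 6 new [(4,0) (4,1) (4,2) (5,0) (5,1) (5,2)] -> total=7
Click 3 (0,0) count=1: revealed 1 new [(0,0)] -> total=8

Answer: 8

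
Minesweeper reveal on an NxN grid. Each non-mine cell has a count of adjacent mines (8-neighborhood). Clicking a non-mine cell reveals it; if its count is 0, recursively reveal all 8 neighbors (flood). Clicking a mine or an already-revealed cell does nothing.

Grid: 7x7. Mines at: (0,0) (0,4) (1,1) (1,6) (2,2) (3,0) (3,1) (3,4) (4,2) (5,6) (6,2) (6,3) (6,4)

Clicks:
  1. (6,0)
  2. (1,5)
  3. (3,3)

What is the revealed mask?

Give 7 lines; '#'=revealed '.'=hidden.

Click 1 (6,0) count=0: revealed 6 new [(4,0) (4,1) (5,0) (5,1) (6,0) (6,1)] -> total=6
Click 2 (1,5) count=2: revealed 1 new [(1,5)] -> total=7
Click 3 (3,3) count=3: revealed 1 new [(3,3)] -> total=8

Answer: .......
.....#.
.......
...#...
##.....
##.....
##.....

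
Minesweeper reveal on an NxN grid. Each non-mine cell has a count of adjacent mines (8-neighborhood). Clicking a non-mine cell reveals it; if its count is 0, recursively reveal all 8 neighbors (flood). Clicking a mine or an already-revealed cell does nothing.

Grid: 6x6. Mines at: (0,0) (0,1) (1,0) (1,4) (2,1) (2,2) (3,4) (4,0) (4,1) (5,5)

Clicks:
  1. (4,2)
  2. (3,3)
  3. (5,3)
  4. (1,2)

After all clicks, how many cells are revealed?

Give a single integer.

Answer: 8

Derivation:
Click 1 (4,2) count=1: revealed 1 new [(4,2)] -> total=1
Click 2 (3,3) count=2: revealed 1 new [(3,3)] -> total=2
Click 3 (5,3) count=0: revealed 5 new [(4,3) (4,4) (5,2) (5,3) (5,4)] -> total=7
Click 4 (1,2) count=3: revealed 1 new [(1,2)] -> total=8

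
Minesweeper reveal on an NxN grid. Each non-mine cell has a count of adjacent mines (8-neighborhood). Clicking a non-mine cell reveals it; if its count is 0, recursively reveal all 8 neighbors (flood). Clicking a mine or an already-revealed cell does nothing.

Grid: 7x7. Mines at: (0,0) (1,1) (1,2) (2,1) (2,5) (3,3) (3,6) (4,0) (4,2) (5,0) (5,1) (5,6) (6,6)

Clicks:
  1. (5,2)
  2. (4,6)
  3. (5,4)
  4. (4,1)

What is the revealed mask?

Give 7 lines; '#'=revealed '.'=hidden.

Click 1 (5,2) count=2: revealed 1 new [(5,2)] -> total=1
Click 2 (4,6) count=2: revealed 1 new [(4,6)] -> total=2
Click 3 (5,4) count=0: revealed 10 new [(4,3) (4,4) (4,5) (5,3) (5,4) (5,5) (6,2) (6,3) (6,4) (6,5)] -> total=12
Click 4 (4,1) count=4: revealed 1 new [(4,1)] -> total=13

Answer: .......
.......
.......
.......
.#.####
..####.
..####.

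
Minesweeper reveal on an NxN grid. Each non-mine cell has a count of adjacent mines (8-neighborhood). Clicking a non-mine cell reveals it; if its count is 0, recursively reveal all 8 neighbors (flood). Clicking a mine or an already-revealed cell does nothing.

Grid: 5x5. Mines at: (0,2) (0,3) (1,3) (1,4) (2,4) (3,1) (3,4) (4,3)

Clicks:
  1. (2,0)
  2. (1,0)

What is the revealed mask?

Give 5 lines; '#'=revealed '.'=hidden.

Answer: ##...
##...
##...
.....
.....

Derivation:
Click 1 (2,0) count=1: revealed 1 new [(2,0)] -> total=1
Click 2 (1,0) count=0: revealed 5 new [(0,0) (0,1) (1,0) (1,1) (2,1)] -> total=6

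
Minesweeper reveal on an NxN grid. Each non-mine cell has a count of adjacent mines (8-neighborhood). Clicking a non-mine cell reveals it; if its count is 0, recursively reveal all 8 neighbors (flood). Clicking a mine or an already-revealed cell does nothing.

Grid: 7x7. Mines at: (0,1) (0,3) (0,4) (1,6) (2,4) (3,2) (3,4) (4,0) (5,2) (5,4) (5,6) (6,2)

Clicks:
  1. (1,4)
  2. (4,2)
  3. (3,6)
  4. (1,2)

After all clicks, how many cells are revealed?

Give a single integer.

Answer: 9

Derivation:
Click 1 (1,4) count=3: revealed 1 new [(1,4)] -> total=1
Click 2 (4,2) count=2: revealed 1 new [(4,2)] -> total=2
Click 3 (3,6) count=0: revealed 6 new [(2,5) (2,6) (3,5) (3,6) (4,5) (4,6)] -> total=8
Click 4 (1,2) count=2: revealed 1 new [(1,2)] -> total=9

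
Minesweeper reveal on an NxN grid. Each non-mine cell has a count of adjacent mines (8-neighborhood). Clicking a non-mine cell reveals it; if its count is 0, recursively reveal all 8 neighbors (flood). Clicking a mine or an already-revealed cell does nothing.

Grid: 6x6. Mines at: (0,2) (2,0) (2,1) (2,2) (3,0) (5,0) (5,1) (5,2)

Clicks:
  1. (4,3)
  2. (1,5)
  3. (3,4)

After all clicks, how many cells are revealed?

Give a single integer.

Answer: 18

Derivation:
Click 1 (4,3) count=1: revealed 1 new [(4,3)] -> total=1
Click 2 (1,5) count=0: revealed 17 new [(0,3) (0,4) (0,5) (1,3) (1,4) (1,5) (2,3) (2,4) (2,5) (3,3) (3,4) (3,5) (4,4) (4,5) (5,3) (5,4) (5,5)] -> total=18
Click 3 (3,4) count=0: revealed 0 new [(none)] -> total=18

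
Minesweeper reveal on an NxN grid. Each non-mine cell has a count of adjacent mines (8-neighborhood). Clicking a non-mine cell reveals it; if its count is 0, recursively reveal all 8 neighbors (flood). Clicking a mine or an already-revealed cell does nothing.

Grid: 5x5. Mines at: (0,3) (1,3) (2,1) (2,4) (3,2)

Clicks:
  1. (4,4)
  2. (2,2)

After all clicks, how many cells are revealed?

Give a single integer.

Answer: 5

Derivation:
Click 1 (4,4) count=0: revealed 4 new [(3,3) (3,4) (4,3) (4,4)] -> total=4
Click 2 (2,2) count=3: revealed 1 new [(2,2)] -> total=5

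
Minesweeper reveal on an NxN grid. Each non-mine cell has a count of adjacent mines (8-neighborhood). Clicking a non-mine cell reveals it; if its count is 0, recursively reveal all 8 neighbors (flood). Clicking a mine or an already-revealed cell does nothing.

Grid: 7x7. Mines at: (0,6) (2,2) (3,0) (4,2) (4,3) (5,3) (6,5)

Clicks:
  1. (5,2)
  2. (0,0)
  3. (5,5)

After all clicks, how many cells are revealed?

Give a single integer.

Answer: 30

Derivation:
Click 1 (5,2) count=3: revealed 1 new [(5,2)] -> total=1
Click 2 (0,0) count=0: revealed 29 new [(0,0) (0,1) (0,2) (0,3) (0,4) (0,5) (1,0) (1,1) (1,2) (1,3) (1,4) (1,5) (1,6) (2,0) (2,1) (2,3) (2,4) (2,5) (2,6) (3,3) (3,4) (3,5) (3,6) (4,4) (4,5) (4,6) (5,4) (5,5) (5,6)] -> total=30
Click 3 (5,5) count=1: revealed 0 new [(none)] -> total=30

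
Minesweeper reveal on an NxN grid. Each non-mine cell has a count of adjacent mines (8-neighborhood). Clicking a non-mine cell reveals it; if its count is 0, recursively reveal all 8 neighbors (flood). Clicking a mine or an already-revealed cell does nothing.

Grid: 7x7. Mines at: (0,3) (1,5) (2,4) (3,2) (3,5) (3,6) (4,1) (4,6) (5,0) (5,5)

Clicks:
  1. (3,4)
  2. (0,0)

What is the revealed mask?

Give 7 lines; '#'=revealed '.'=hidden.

Click 1 (3,4) count=2: revealed 1 new [(3,4)] -> total=1
Click 2 (0,0) count=0: revealed 11 new [(0,0) (0,1) (0,2) (1,0) (1,1) (1,2) (2,0) (2,1) (2,2) (3,0) (3,1)] -> total=12

Answer: ###....
###....
###....
##..#..
.......
.......
.......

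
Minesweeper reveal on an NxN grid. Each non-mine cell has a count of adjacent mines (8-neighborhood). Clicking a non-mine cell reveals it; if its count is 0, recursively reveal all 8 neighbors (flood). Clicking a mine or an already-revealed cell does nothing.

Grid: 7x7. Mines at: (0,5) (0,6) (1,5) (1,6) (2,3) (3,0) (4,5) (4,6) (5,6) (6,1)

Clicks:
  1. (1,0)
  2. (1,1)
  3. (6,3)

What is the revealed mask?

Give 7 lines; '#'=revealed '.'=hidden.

Click 1 (1,0) count=0: revealed 13 new [(0,0) (0,1) (0,2) (0,3) (0,4) (1,0) (1,1) (1,2) (1,3) (1,4) (2,0) (2,1) (2,2)] -> total=13
Click 2 (1,1) count=0: revealed 0 new [(none)] -> total=13
Click 3 (6,3) count=0: revealed 17 new [(3,1) (3,2) (3,3) (3,4) (4,1) (4,2) (4,3) (4,4) (5,1) (5,2) (5,3) (5,4) (5,5) (6,2) (6,3) (6,4) (6,5)] -> total=30

Answer: #####..
#####..
###....
.####..
.####..
.#####.
..####.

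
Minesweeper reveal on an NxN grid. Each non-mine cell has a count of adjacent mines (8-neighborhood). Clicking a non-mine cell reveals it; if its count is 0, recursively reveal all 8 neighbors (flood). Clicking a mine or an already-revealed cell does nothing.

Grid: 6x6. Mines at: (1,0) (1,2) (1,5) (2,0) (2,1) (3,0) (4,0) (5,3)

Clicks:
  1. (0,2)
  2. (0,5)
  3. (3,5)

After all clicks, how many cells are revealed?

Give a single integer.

Click 1 (0,2) count=1: revealed 1 new [(0,2)] -> total=1
Click 2 (0,5) count=1: revealed 1 new [(0,5)] -> total=2
Click 3 (3,5) count=0: revealed 14 new [(2,2) (2,3) (2,4) (2,5) (3,2) (3,3) (3,4) (3,5) (4,2) (4,3) (4,4) (4,5) (5,4) (5,5)] -> total=16

Answer: 16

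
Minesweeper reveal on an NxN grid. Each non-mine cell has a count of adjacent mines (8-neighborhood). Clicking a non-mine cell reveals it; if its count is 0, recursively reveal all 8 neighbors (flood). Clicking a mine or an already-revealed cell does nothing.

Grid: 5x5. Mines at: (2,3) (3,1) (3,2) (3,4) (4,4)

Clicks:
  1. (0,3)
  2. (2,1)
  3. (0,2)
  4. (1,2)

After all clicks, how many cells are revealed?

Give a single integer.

Answer: 13

Derivation:
Click 1 (0,3) count=0: revealed 13 new [(0,0) (0,1) (0,2) (0,3) (0,4) (1,0) (1,1) (1,2) (1,3) (1,4) (2,0) (2,1) (2,2)] -> total=13
Click 2 (2,1) count=2: revealed 0 new [(none)] -> total=13
Click 3 (0,2) count=0: revealed 0 new [(none)] -> total=13
Click 4 (1,2) count=1: revealed 0 new [(none)] -> total=13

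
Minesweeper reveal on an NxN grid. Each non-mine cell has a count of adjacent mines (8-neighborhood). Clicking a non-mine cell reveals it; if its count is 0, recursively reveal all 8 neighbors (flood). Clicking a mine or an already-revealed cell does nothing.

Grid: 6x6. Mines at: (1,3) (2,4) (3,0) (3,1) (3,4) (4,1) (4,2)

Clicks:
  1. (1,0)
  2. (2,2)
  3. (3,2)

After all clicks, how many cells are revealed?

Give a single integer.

Click 1 (1,0) count=0: revealed 9 new [(0,0) (0,1) (0,2) (1,0) (1,1) (1,2) (2,0) (2,1) (2,2)] -> total=9
Click 2 (2,2) count=2: revealed 0 new [(none)] -> total=9
Click 3 (3,2) count=3: revealed 1 new [(3,2)] -> total=10

Answer: 10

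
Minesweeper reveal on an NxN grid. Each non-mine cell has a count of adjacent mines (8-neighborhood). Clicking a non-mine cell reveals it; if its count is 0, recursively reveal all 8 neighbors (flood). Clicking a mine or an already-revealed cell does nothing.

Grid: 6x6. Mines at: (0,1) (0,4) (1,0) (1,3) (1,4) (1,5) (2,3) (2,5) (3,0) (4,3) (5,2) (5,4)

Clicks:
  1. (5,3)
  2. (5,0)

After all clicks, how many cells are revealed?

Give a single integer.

Answer: 5

Derivation:
Click 1 (5,3) count=3: revealed 1 new [(5,3)] -> total=1
Click 2 (5,0) count=0: revealed 4 new [(4,0) (4,1) (5,0) (5,1)] -> total=5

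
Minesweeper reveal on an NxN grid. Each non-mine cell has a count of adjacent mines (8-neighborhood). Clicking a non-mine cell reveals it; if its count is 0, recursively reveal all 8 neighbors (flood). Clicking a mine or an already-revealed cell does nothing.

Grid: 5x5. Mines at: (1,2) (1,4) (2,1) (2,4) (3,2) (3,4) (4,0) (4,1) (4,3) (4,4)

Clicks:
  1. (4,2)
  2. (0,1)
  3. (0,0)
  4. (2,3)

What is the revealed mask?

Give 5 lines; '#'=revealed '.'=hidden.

Answer: ##...
##...
...#.
.....
..#..

Derivation:
Click 1 (4,2) count=3: revealed 1 new [(4,2)] -> total=1
Click 2 (0,1) count=1: revealed 1 new [(0,1)] -> total=2
Click 3 (0,0) count=0: revealed 3 new [(0,0) (1,0) (1,1)] -> total=5
Click 4 (2,3) count=5: revealed 1 new [(2,3)] -> total=6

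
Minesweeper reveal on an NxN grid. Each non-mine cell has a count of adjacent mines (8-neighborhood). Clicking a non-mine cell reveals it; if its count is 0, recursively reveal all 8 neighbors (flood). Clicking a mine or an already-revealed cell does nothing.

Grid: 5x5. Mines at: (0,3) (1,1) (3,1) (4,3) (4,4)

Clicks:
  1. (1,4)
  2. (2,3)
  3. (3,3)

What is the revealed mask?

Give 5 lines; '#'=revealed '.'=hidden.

Click 1 (1,4) count=1: revealed 1 new [(1,4)] -> total=1
Click 2 (2,3) count=0: revealed 8 new [(1,2) (1,3) (2,2) (2,3) (2,4) (3,2) (3,3) (3,4)] -> total=9
Click 3 (3,3) count=2: revealed 0 new [(none)] -> total=9

Answer: .....
..###
..###
..###
.....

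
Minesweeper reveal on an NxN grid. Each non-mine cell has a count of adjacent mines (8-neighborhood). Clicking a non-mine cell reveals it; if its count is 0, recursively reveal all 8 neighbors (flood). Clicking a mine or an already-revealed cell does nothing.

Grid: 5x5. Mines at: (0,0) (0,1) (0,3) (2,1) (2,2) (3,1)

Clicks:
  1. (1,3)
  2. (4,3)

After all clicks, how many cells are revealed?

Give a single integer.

Answer: 10

Derivation:
Click 1 (1,3) count=2: revealed 1 new [(1,3)] -> total=1
Click 2 (4,3) count=0: revealed 9 new [(1,4) (2,3) (2,4) (3,2) (3,3) (3,4) (4,2) (4,3) (4,4)] -> total=10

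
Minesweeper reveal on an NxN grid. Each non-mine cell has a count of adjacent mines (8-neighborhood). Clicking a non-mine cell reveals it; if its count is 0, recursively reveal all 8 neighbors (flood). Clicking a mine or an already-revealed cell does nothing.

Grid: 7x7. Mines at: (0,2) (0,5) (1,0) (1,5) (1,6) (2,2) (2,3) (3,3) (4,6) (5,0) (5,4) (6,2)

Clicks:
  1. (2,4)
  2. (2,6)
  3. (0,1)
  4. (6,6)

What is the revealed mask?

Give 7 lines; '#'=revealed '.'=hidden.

Click 1 (2,4) count=3: revealed 1 new [(2,4)] -> total=1
Click 2 (2,6) count=2: revealed 1 new [(2,6)] -> total=2
Click 3 (0,1) count=2: revealed 1 new [(0,1)] -> total=3
Click 4 (6,6) count=0: revealed 4 new [(5,5) (5,6) (6,5) (6,6)] -> total=7

Answer: .#.....
.......
....#.#
.......
.......
.....##
.....##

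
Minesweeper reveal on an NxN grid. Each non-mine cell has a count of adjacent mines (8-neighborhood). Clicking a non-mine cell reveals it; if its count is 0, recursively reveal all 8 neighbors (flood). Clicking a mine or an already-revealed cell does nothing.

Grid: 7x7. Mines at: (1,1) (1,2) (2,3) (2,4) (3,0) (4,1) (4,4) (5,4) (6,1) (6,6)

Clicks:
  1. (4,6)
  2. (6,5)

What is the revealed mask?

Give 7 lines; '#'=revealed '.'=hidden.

Click 1 (4,6) count=0: revealed 16 new [(0,3) (0,4) (0,5) (0,6) (1,3) (1,4) (1,5) (1,6) (2,5) (2,6) (3,5) (3,6) (4,5) (4,6) (5,5) (5,6)] -> total=16
Click 2 (6,5) count=2: revealed 1 new [(6,5)] -> total=17

Answer: ...####
...####
.....##
.....##
.....##
.....##
.....#.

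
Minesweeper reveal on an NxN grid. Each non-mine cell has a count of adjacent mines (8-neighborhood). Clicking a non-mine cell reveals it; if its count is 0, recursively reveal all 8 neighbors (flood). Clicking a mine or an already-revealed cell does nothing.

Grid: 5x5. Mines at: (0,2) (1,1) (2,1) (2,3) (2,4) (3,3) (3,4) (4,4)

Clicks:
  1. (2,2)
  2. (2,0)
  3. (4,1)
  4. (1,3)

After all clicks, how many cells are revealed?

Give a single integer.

Answer: 9

Derivation:
Click 1 (2,2) count=4: revealed 1 new [(2,2)] -> total=1
Click 2 (2,0) count=2: revealed 1 new [(2,0)] -> total=2
Click 3 (4,1) count=0: revealed 6 new [(3,0) (3,1) (3,2) (4,0) (4,1) (4,2)] -> total=8
Click 4 (1,3) count=3: revealed 1 new [(1,3)] -> total=9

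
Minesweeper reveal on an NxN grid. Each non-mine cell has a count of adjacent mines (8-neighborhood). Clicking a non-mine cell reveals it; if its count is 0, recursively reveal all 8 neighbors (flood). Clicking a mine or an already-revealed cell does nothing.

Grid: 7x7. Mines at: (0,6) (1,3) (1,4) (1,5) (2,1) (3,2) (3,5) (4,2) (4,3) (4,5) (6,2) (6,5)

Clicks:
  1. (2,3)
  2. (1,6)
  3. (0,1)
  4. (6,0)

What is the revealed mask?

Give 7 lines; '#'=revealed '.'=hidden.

Answer: ###....
###...#
...#...
##.....
##.....
##.....
##.....

Derivation:
Click 1 (2,3) count=3: revealed 1 new [(2,3)] -> total=1
Click 2 (1,6) count=2: revealed 1 new [(1,6)] -> total=2
Click 3 (0,1) count=0: revealed 6 new [(0,0) (0,1) (0,2) (1,0) (1,1) (1,2)] -> total=8
Click 4 (6,0) count=0: revealed 8 new [(3,0) (3,1) (4,0) (4,1) (5,0) (5,1) (6,0) (6,1)] -> total=16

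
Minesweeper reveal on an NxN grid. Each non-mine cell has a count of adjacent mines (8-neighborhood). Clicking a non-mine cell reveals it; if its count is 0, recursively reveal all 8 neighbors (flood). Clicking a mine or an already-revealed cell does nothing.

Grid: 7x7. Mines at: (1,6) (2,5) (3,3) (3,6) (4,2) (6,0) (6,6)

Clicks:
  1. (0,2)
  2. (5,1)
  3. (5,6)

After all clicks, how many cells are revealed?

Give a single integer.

Answer: 25

Derivation:
Click 1 (0,2) count=0: revealed 24 new [(0,0) (0,1) (0,2) (0,3) (0,4) (0,5) (1,0) (1,1) (1,2) (1,3) (1,4) (1,5) (2,0) (2,1) (2,2) (2,3) (2,4) (3,0) (3,1) (3,2) (4,0) (4,1) (5,0) (5,1)] -> total=24
Click 2 (5,1) count=2: revealed 0 new [(none)] -> total=24
Click 3 (5,6) count=1: revealed 1 new [(5,6)] -> total=25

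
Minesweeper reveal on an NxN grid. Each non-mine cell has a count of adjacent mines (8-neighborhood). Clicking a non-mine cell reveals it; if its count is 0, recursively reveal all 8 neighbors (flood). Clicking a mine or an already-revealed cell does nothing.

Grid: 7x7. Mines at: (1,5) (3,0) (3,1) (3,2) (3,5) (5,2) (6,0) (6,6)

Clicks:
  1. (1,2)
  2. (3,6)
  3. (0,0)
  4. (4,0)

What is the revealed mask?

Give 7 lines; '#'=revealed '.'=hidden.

Click 1 (1,2) count=0: revealed 15 new [(0,0) (0,1) (0,2) (0,3) (0,4) (1,0) (1,1) (1,2) (1,3) (1,4) (2,0) (2,1) (2,2) (2,3) (2,4)] -> total=15
Click 2 (3,6) count=1: revealed 1 new [(3,6)] -> total=16
Click 3 (0,0) count=0: revealed 0 new [(none)] -> total=16
Click 4 (4,0) count=2: revealed 1 new [(4,0)] -> total=17

Answer: #####..
#####..
#####..
......#
#......
.......
.......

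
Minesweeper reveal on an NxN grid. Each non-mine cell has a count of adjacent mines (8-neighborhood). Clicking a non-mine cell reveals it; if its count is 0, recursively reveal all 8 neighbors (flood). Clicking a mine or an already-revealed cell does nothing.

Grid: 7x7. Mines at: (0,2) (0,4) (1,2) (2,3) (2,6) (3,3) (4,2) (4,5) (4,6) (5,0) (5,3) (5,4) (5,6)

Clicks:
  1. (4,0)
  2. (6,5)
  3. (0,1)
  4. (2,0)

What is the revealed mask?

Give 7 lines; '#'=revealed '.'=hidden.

Click 1 (4,0) count=1: revealed 1 new [(4,0)] -> total=1
Click 2 (6,5) count=2: revealed 1 new [(6,5)] -> total=2
Click 3 (0,1) count=2: revealed 1 new [(0,1)] -> total=3
Click 4 (2,0) count=0: revealed 8 new [(0,0) (1,0) (1,1) (2,0) (2,1) (3,0) (3,1) (4,1)] -> total=11

Answer: ##.....
##.....
##.....
##.....
##.....
.......
.....#.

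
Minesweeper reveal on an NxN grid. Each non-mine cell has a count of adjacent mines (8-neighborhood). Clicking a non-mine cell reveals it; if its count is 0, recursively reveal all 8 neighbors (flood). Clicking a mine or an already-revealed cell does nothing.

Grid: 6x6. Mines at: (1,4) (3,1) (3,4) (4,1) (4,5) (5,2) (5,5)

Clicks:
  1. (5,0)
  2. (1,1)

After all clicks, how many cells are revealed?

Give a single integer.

Click 1 (5,0) count=1: revealed 1 new [(5,0)] -> total=1
Click 2 (1,1) count=0: revealed 12 new [(0,0) (0,1) (0,2) (0,3) (1,0) (1,1) (1,2) (1,3) (2,0) (2,1) (2,2) (2,3)] -> total=13

Answer: 13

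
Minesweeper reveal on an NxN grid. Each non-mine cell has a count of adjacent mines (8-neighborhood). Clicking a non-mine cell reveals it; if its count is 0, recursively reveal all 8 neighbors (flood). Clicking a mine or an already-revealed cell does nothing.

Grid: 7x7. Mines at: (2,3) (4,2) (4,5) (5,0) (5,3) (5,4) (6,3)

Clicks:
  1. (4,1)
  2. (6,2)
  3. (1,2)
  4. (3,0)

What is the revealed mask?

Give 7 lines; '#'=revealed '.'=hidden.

Click 1 (4,1) count=2: revealed 1 new [(4,1)] -> total=1
Click 2 (6,2) count=2: revealed 1 new [(6,2)] -> total=2
Click 3 (1,2) count=1: revealed 1 new [(1,2)] -> total=3
Click 4 (3,0) count=0: revealed 26 new [(0,0) (0,1) (0,2) (0,3) (0,4) (0,5) (0,6) (1,0) (1,1) (1,3) (1,4) (1,5) (1,6) (2,0) (2,1) (2,2) (2,4) (2,5) (2,6) (3,0) (3,1) (3,2) (3,4) (3,5) (3,6) (4,0)] -> total=29

Answer: #######
#######
###.###
###.###
##.....
.......
..#....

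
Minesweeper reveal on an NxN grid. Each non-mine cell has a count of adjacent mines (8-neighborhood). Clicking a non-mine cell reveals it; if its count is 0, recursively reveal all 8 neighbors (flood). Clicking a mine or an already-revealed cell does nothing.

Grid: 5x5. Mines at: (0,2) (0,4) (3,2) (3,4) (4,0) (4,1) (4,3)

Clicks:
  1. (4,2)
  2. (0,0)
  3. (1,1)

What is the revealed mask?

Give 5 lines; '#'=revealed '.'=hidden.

Answer: ##...
##...
##...
##...
..#..

Derivation:
Click 1 (4,2) count=3: revealed 1 new [(4,2)] -> total=1
Click 2 (0,0) count=0: revealed 8 new [(0,0) (0,1) (1,0) (1,1) (2,0) (2,1) (3,0) (3,1)] -> total=9
Click 3 (1,1) count=1: revealed 0 new [(none)] -> total=9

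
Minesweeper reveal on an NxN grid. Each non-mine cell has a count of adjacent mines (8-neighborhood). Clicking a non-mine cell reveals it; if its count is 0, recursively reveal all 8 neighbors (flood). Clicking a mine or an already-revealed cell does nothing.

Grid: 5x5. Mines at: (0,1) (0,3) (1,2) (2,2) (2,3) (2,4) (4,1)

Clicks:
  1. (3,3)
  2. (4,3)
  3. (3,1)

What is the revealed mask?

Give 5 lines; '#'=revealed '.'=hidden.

Answer: .....
.....
.....
.####
..###

Derivation:
Click 1 (3,3) count=3: revealed 1 new [(3,3)] -> total=1
Click 2 (4,3) count=0: revealed 5 new [(3,2) (3,4) (4,2) (4,3) (4,4)] -> total=6
Click 3 (3,1) count=2: revealed 1 new [(3,1)] -> total=7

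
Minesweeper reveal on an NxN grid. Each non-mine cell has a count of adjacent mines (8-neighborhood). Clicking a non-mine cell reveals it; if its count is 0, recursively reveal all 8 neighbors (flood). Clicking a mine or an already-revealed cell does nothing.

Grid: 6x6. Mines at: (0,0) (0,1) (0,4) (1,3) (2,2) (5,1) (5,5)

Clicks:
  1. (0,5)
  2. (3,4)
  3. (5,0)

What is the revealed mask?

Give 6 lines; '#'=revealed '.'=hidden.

Click 1 (0,5) count=1: revealed 1 new [(0,5)] -> total=1
Click 2 (3,4) count=0: revealed 16 new [(1,4) (1,5) (2,3) (2,4) (2,5) (3,2) (3,3) (3,4) (3,5) (4,2) (4,3) (4,4) (4,5) (5,2) (5,3) (5,4)] -> total=17
Click 3 (5,0) count=1: revealed 1 new [(5,0)] -> total=18

Answer: .....#
....##
...###
..####
..####
#.###.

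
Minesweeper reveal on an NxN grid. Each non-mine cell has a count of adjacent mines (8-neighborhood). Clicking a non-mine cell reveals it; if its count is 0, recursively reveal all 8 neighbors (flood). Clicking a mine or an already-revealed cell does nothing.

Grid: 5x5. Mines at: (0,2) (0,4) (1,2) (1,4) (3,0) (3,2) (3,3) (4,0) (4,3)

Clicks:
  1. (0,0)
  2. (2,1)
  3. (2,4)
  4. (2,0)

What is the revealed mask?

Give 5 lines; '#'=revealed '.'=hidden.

Click 1 (0,0) count=0: revealed 6 new [(0,0) (0,1) (1,0) (1,1) (2,0) (2,1)] -> total=6
Click 2 (2,1) count=3: revealed 0 new [(none)] -> total=6
Click 3 (2,4) count=2: revealed 1 new [(2,4)] -> total=7
Click 4 (2,0) count=1: revealed 0 new [(none)] -> total=7

Answer: ##...
##...
##..#
.....
.....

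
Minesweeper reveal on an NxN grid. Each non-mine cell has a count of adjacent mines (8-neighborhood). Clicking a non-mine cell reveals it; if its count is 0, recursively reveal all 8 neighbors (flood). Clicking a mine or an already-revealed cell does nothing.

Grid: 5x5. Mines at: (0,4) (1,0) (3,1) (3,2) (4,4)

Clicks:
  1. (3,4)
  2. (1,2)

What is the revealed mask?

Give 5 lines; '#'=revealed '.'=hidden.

Click 1 (3,4) count=1: revealed 1 new [(3,4)] -> total=1
Click 2 (1,2) count=0: revealed 9 new [(0,1) (0,2) (0,3) (1,1) (1,2) (1,3) (2,1) (2,2) (2,3)] -> total=10

Answer: .###.
.###.
.###.
....#
.....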